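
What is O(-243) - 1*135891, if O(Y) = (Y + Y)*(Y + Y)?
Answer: 100305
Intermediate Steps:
O(Y) = 4*Y**2 (O(Y) = (2*Y)*(2*Y) = 4*Y**2)
O(-243) - 1*135891 = 4*(-243)**2 - 1*135891 = 4*59049 - 135891 = 236196 - 135891 = 100305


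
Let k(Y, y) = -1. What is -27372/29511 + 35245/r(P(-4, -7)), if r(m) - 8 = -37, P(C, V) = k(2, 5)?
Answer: -346969661/285273 ≈ -1216.3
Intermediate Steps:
P(C, V) = -1
r(m) = -29 (r(m) = 8 - 37 = -29)
-27372/29511 + 35245/r(P(-4, -7)) = -27372/29511 + 35245/(-29) = -27372*1/29511 + 35245*(-1/29) = -9124/9837 - 35245/29 = -346969661/285273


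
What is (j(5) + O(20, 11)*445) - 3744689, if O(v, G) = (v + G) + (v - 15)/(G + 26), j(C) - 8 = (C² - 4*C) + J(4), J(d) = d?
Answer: -138040224/37 ≈ -3.7308e+6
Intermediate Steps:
j(C) = 12 + C² - 4*C (j(C) = 8 + ((C² - 4*C) + 4) = 8 + (4 + C² - 4*C) = 12 + C² - 4*C)
O(v, G) = G + v + (-15 + v)/(26 + G) (O(v, G) = (G + v) + (-15 + v)/(26 + G) = G + v + (-15 + v)/(26 + G))
(j(5) + O(20, 11)*445) - 3744689 = ((12 + 5² - 4*5) + ((-15 + 11² + 26*11 + 27*20 + 11*20)/(26 + 11))*445) - 3744689 = ((12 + 25 - 20) + ((-15 + 121 + 286 + 540 + 220)/37)*445) - 3744689 = (17 + ((1/37)*1152)*445) - 3744689 = (17 + (1152/37)*445) - 3744689 = (17 + 512640/37) - 3744689 = 513269/37 - 3744689 = -138040224/37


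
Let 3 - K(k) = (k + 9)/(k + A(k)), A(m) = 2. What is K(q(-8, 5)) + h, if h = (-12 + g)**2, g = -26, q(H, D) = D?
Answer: 1445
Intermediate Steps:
h = 1444 (h = (-12 - 26)**2 = (-38)**2 = 1444)
K(k) = 3 - (9 + k)/(2 + k) (K(k) = 3 - (k + 9)/(k + 2) = 3 - (9 + k)/(2 + k))
K(q(-8, 5)) + h = (-3 + 2*5)/(2 + 5) + 1444 = (-3 + 10)/7 + 1444 = (1/7)*7 + 1444 = 1 + 1444 = 1445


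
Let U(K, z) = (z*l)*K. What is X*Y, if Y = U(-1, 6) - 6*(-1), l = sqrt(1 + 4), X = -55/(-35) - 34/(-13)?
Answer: 2286/91 - 2286*sqrt(5)/91 ≈ -31.051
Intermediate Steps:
X = 381/91 (X = -55*(-1/35) - 34*(-1/13) = 11/7 + 34/13 = 381/91 ≈ 4.1868)
l = sqrt(5) ≈ 2.2361
U(K, z) = K*z*sqrt(5) (U(K, z) = (z*sqrt(5))*K = K*z*sqrt(5))
Y = 6 - 6*sqrt(5) (Y = -1*6*sqrt(5) - 6*(-1) = -6*sqrt(5) + 6 = 6 - 6*sqrt(5) ≈ -7.4164)
X*Y = 381*(6 - 6*sqrt(5))/91 = 2286/91 - 2286*sqrt(5)/91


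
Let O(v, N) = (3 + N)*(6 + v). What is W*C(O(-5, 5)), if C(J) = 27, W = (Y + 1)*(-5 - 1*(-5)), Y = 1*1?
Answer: 0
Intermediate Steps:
Y = 1
W = 0 (W = (1 + 1)*(-5 - 1*(-5)) = 2*(-5 + 5) = 2*0 = 0)
W*C(O(-5, 5)) = 0*27 = 0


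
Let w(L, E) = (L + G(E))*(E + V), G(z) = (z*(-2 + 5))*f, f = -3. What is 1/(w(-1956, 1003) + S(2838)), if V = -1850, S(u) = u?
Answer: 1/9305439 ≈ 1.0746e-7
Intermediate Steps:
G(z) = -9*z (G(z) = (z*(-2 + 5))*(-3) = (z*3)*(-3) = (3*z)*(-3) = -9*z)
w(L, E) = (-1850 + E)*(L - 9*E) (w(L, E) = (L - 9*E)*(E - 1850) = (L - 9*E)*(-1850 + E) = (-1850 + E)*(L - 9*E))
1/(w(-1956, 1003) + S(2838)) = 1/((-1850*(-1956) - 9*1003**2 + 16650*1003 + 1003*(-1956)) + 2838) = 1/((3618600 - 9*1006009 + 16699950 - 1961868) + 2838) = 1/((3618600 - 9054081 + 16699950 - 1961868) + 2838) = 1/(9302601 + 2838) = 1/9305439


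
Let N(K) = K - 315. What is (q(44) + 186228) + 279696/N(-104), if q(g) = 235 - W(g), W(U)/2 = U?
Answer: 77811429/419 ≈ 1.8571e+5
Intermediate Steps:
N(K) = -315 + K
W(U) = 2*U
q(g) = 235 - 2*g
(q(44) + 186228) + 279696/N(-104) = ((235 - 2*44) + 186228) + 279696/(-315 - 104) = ((235 - 88) + 186228) + 279696/(-419) = (147 + 186228) + 279696*(-1/419) = 186375 - 279696/419 = 77811429/419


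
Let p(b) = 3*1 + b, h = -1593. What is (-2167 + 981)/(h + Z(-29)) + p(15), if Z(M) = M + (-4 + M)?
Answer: 30976/1655 ≈ 18.717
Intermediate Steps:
p(b) = 3 + b
Z(M) = -4 + 2*M
(-2167 + 981)/(h + Z(-29)) + p(15) = (-2167 + 981)/(-1593 + (-4 + 2*(-29))) + (3 + 15) = -1186/(-1593 + (-4 - 58)) + 18 = -1186/(-1593 - 62) + 18 = -1186/(-1655) + 18 = -1186*(-1/1655) + 18 = 1186/1655 + 18 = 30976/1655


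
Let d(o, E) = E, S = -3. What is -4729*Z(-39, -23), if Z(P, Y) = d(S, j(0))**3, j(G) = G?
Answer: 0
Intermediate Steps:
Z(P, Y) = 0 (Z(P, Y) = 0**3 = 0)
-4729*Z(-39, -23) = -4729*0 = 0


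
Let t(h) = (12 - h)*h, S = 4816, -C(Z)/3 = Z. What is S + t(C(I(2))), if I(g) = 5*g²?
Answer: 496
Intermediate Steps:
C(Z) = -3*Z
t(h) = h*(12 - h)
S + t(C(I(2))) = 4816 + (-15*2²)*(12 - (-3)*5*2²) = 4816 + (-15*4)*(12 - (-3)*5*4) = 4816 + (-3*20)*(12 - (-3)*20) = 4816 - 60*(12 - 1*(-60)) = 4816 - 60*(12 + 60) = 4816 - 60*72 = 4816 - 4320 = 496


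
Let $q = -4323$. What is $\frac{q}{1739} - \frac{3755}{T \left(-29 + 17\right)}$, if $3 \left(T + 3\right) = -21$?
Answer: $- \frac{1409741}{41736} \approx -33.778$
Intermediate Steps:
$T = -10$ ($T = -3 + \frac{1}{3} \left(-21\right) = -3 - 7 = -10$)
$\frac{q}{1739} - \frac{3755}{T \left(-29 + 17\right)} = - \frac{4323}{1739} - \frac{3755}{\left(-10\right) \left(-29 + 17\right)} = \left(-4323\right) \frac{1}{1739} - \frac{3755}{\left(-10\right) \left(-12\right)} = - \frac{4323}{1739} - \frac{3755}{120} = - \frac{4323}{1739} - \frac{751}{24} = - \frac{1409741}{41736}$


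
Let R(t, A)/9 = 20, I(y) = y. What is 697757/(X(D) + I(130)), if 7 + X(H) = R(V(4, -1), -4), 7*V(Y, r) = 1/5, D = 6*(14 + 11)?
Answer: 697757/303 ≈ 2302.8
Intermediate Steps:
D = 150 (D = 6*25 = 150)
V(Y, r) = 1/35 (V(Y, r) = (1/5)/7 = (1*(⅕))/7 = (⅐)*(⅕) = 1/35)
R(t, A) = 180 (R(t, A) = 9*20 = 180)
X(H) = 173 (X(H) = -7 + 180 = 173)
697757/(X(D) + I(130)) = 697757/(173 + 130) = 697757/303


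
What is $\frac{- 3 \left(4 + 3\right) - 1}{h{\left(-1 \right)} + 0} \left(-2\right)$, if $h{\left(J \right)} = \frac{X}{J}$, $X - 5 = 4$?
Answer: $- \frac{44}{9} \approx -4.8889$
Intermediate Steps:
$X = 9$ ($X = 5 + 4 = 9$)
$h{\left(J \right)} = \frac{9}{J}$
$\frac{- 3 \left(4 + 3\right) - 1}{h{\left(-1 \right)} + 0} \left(-2\right) = \frac{- 3 \left(4 + 3\right) - 1}{\frac{9}{-1} + 0} \left(-2\right) = \frac{\left(-3\right) 7 - 1}{9 \left(-1\right) + 0} \left(-2\right) = \frac{-21 - 1}{-9 + 0} \left(-2\right) = - \frac{22}{-9} \left(-2\right) = \left(-22\right) \left(- \frac{1}{9}\right) \left(-2\right) = \frac{22}{9} \left(-2\right) = - \frac{44}{9}$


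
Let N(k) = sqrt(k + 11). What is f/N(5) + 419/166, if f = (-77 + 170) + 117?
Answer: 4567/83 ≈ 55.024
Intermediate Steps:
N(k) = sqrt(11 + k)
f = 210 (f = 93 + 117 = 210)
f/N(5) + 419/166 = 210/(sqrt(11 + 5)) + 419/166 = 210/(sqrt(16)) + 419*(1/166) = 210/4 + 419/166 = 210*(1/4) + 419/166 = 105/2 + 419/166 = 4567/83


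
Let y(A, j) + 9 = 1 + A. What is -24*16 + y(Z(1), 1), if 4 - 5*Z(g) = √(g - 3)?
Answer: -1956/5 - I*√2/5 ≈ -391.2 - 0.28284*I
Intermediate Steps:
Z(g) = ⅘ - √(-3 + g)/5 (Z(g) = ⅘ - √(g - 3)/5 = ⅘ - √(-3 + g)/5)
y(A, j) = -8 + A (y(A, j) = -9 + (1 + A) = -8 + A)
-24*16 + y(Z(1), 1) = -24*16 + (-8 + (⅘ - √(-3 + 1)/5)) = -384 + (-8 + (⅘ - I*√2/5)) = -384 + (-36/5 - I*√2/5) = -1956/5 - I*√2/5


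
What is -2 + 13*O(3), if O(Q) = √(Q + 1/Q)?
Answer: -2 + 13*√30/3 ≈ 21.735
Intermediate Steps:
-2 + 13*O(3) = -2 + 13*√(3 + 1/3) = -2 + 13*√(3 + ⅓) = -2 + 13*√(10/3) = -2 + 13*(√30/3) = -2 + 13*√30/3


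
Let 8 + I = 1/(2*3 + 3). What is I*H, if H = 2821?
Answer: -200291/9 ≈ -22255.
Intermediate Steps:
I = -71/9 (I = -8 + 1/(2*3 + 3) = -8 + 1/(6 + 3) = -8 + 1/9 = -71/9 ≈ -7.8889)
I*H = -71/9*2821 = -200291/9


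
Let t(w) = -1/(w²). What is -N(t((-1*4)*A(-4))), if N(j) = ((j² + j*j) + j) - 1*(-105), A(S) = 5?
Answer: -8399801/80000 ≈ -105.00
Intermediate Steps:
t(w) = -1/w²
N(j) = 105 + j + 2*j² (N(j) = ((j² + j²) + j) + 105 = (2*j² + j) + 105 = (j + 2*j²) + 105 = 105 + j + 2*j²)
-N(t((-1*4)*A(-4))) = -(105 - 1/(-1*4*5)² + 2*(-1/(-1*4*5)²)²) = -(105 - 1/(-4*5)² + 2*(-1/(-4*5)²)²) = -(105 - 1/(-20)² + 2*(-1/(-20)²)²) = -(105 - 1*1/400 + 2*(-1*1/400)²) = -(105 - 1/400 + 2*(-1/400)²) = -(105 - 1/400 + 2*(1/160000)) = -(105 - 1/400 + 1/80000) = -1*8399801/80000 = -8399801/80000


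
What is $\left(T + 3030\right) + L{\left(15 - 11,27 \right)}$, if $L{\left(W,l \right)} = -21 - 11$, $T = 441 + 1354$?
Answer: $4793$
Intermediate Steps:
$T = 1795$
$L{\left(W,l \right)} = -32$ ($L{\left(W,l \right)} = -21 - 11 = -32$)
$\left(T + 3030\right) + L{\left(15 - 11,27 \right)} = \left(1795 + 3030\right) - 32 = 4825 - 32 = 4793$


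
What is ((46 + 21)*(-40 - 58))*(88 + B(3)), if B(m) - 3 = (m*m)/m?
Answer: -617204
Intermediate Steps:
B(m) = 3 + m (B(m) = 3 + (m*m)/m = 3 + m²/m = 3 + m)
((46 + 21)*(-40 - 58))*(88 + B(3)) = ((46 + 21)*(-40 - 58))*(88 + (3 + 3)) = (67*(-98))*(88 + 6) = -6566*94 = -617204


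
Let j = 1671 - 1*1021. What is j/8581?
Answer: 650/8581 ≈ 0.075749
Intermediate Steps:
j = 650 (j = 1671 - 1021 = 650)
j/8581 = 650/8581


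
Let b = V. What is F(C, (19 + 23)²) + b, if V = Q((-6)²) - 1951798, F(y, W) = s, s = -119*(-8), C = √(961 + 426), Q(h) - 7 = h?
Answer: -1950803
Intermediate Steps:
Q(h) = 7 + h
C = √1387 ≈ 37.242
s = 952
F(y, W) = 952
V = -1951755 (V = (7 + (-6)²) - 1951798 = (7 + 36) - 1951798 = 43 - 1951798 = -1951755)
b = -1951755
F(C, (19 + 23)²) + b = 952 - 1951755 = -1950803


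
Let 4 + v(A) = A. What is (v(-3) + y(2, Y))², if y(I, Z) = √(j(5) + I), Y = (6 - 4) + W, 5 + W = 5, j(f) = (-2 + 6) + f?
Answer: (7 - √11)² ≈ 13.567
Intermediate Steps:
j(f) = 4 + f
W = 0 (W = -5 + 5 = 0)
v(A) = -4 + A
Y = 2 (Y = (6 - 4) + 0 = 2 + 0 = 2)
y(I, Z) = √(9 + I) (y(I, Z) = √((4 + 5) + I) = √(9 + I))
(v(-3) + y(2, Y))² = ((-4 - 3) + √(9 + 2))² = (-7 + √11)²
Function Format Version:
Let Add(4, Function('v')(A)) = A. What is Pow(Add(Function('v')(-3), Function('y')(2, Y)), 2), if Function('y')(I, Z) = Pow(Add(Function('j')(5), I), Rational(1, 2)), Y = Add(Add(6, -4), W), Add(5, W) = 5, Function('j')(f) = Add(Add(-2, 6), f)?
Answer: Pow(Add(7, Mul(-1, Pow(11, Rational(1, 2)))), 2) ≈ 13.567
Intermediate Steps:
Function('j')(f) = Add(4, f)
W = 0 (W = Add(-5, 5) = 0)
Function('v')(A) = Add(-4, A)
Y = 2 (Y = Add(Add(6, -4), 0) = Add(2, 0) = 2)
Function('y')(I, Z) = Pow(Add(9, I), Rational(1, 2)) (Function('y')(I, Z) = Pow(Add(Add(4, 5), I), Rational(1, 2)) = Pow(Add(9, I), Rational(1, 2)))
Pow(Add(Function('v')(-3), Function('y')(2, Y)), 2) = Pow(Add(Add(-4, -3), Pow(Add(9, 2), Rational(1, 2))), 2) = Pow(Add(-7, Pow(11, Rational(1, 2))), 2)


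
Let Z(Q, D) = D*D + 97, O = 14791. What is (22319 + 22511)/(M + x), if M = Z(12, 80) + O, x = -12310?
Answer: 22415/4489 ≈ 4.9933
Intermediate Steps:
Z(Q, D) = 97 + D**2 (Z(Q, D) = D**2 + 97 = 97 + D**2)
M = 21288 (M = (97 + 80**2) + 14791 = (97 + 6400) + 14791 = 6497 + 14791 = 21288)
(22319 + 22511)/(M + x) = (22319 + 22511)/(21288 - 12310) = 44830/8978 = 44830*(1/8978) = 22415/4489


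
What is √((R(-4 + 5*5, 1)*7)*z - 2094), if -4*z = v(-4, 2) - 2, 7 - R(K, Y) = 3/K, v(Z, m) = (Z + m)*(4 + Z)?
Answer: 3*I*√230 ≈ 45.497*I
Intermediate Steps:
v(Z, m) = (4 + Z)*(Z + m)
R(K, Y) = 7 - 3/K
z = ½ (z = -(((-4)² + 4*(-4) + 4*2 - 4*2) - 2)/4 = -((16 - 16 + 8 - 8) - 2)/4 = -(0 - 2)/4 = -¼*(-2) = ½ ≈ 0.50000)
√((R(-4 + 5*5, 1)*7)*z - 2094) = √(((7 - 3/(-4 + 5*5))*7)*(½) - 2094) = √(((7 - 3/(-4 + 25))*7)*(½) - 2094) = √(((7 - 3/21)*7)*(½) - 2094) = √(((7 - 3*1/21)*7)*(½) - 2094) = √(((7 - ⅐)*7)*(½) - 2094) = √(((48/7)*7)*(½) - 2094) = √(48*(½) - 2094) = √(24 - 2094) = √(-2070) = 3*I*√230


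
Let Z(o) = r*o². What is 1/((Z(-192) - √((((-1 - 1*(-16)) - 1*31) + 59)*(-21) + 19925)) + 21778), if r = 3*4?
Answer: 232073/107715745147 + √19022/215431490294 ≈ 2.1551e-6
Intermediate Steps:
r = 12
Z(o) = 12*o²
1/((Z(-192) - √((((-1 - 1*(-16)) - 1*31) + 59)*(-21) + 19925)) + 21778) = 1/((12*(-192)² - √((((-1 - 1*(-16)) - 1*31) + 59)*(-21) + 19925)) + 21778) = 1/((12*36864 - √((((-1 + 16) - 31) + 59)*(-21) + 19925)) + 21778) = 1/((442368 - √(((15 - 31) + 59)*(-21) + 19925)) + 21778) = 1/((442368 - √((-16 + 59)*(-21) + 19925)) + 21778) = 1/((442368 - √(43*(-21) + 19925)) + 21778) = 1/((442368 - √(-903 + 19925)) + 21778) = 1/((442368 - √19022) + 21778) = 1/(464146 - √19022)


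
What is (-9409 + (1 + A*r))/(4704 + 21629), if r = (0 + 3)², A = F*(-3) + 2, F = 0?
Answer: -9390/26333 ≈ -0.35659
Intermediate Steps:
A = 2 (A = 0*(-3) + 2 = 0 + 2 = 2)
r = 9 (r = 3² = 9)
(-9409 + (1 + A*r))/(4704 + 21629) = (-9409 + (1 + 2*9))/(4704 + 21629) = (-9409 + (1 + 18))/26333 = (-9409 + 19)*(1/26333) = -9390*1/26333 = -9390/26333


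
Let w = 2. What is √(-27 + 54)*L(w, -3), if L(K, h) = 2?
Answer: 6*√3 ≈ 10.392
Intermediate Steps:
√(-27 + 54)*L(w, -3) = √(-27 + 54)*2 = √27*2 = (3*√3)*2 = 6*√3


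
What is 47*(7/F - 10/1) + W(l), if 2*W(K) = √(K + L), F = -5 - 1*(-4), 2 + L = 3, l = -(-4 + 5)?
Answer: -799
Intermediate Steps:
l = -1 (l = -1*1 = -1)
L = 1 (L = -2 + 3 = 1)
F = -1 (F = -5 + 4 = -1)
W(K) = √(1 + K)/2 (W(K) = √(K + 1)/2 = √(1 + K)/2)
47*(7/F - 10/1) + W(l) = 47*(7/(-1) - 10/1) + √(1 - 1)/2 = 47*(7*(-1) - 10*1) + √0/2 = 47*(-7 - 10) + (½)*0 = 47*(-17) + 0 = -799 + 0 = -799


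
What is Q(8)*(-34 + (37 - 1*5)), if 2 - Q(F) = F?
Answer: 12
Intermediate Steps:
Q(F) = 2 - F
Q(8)*(-34 + (37 - 1*5)) = (2 - 1*8)*(-34 + (37 - 1*5)) = (2 - 8)*(-34 + (37 - 5)) = -6*(-34 + 32) = -6*(-2) = 12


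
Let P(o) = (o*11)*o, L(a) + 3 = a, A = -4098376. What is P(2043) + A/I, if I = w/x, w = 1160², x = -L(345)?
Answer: 3861315312687/84100 ≈ 4.5913e+7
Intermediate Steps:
L(a) = -3 + a
P(o) = 11*o² (P(o) = (11*o)*o = 11*o²)
x = -342 (x = -(-3 + 345) = -1*342 = -342)
w = 1345600
I = -672800/171 (I = 1345600/(-342) = 1345600*(-1/342) = -672800/171 ≈ -3934.5)
P(2043) + A/I = 11*2043² - 4098376/(-672800/171) = 11*4173849 - 4098376*(-171/672800) = 45912339 + 87602787/84100 = 3861315312687/84100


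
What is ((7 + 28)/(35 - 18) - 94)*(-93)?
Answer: 145359/17 ≈ 8550.5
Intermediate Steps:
((7 + 28)/(35 - 18) - 94)*(-93) = (35/17 - 94)*(-93) = -1563/17*(-93) = 145359/17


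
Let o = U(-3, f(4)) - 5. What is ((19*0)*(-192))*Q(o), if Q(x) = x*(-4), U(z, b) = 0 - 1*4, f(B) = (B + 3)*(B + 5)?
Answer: 0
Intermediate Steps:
f(B) = (3 + B)*(5 + B)
U(z, b) = -4 (U(z, b) = 0 - 4 = -4)
o = -9 (o = -4 - 5 = -9)
Q(x) = -4*x
((19*0)*(-192))*Q(o) = ((19*0)*(-192))*(-4*(-9)) = (0*(-192))*36 = 0*36 = 0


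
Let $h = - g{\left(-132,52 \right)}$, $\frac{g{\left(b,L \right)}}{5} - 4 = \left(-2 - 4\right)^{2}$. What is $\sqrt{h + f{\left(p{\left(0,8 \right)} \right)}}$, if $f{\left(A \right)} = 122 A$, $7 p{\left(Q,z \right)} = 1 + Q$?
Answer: $\frac{3 i \sqrt{994}}{7} \approx 13.512 i$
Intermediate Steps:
$p{\left(Q,z \right)} = \frac{1}{7} + \frac{Q}{7}$ ($p{\left(Q,z \right)} = \frac{1 + Q}{7} = \frac{1}{7} + \frac{Q}{7}$)
$g{\left(b,L \right)} = 200$ ($g{\left(b,L \right)} = 20 + 5 \left(-2 - 4\right)^{2} = 20 + 5 \left(-6\right)^{2} = 20 + 5 \cdot 36 = 20 + 180 = 200$)
$h = -200$ ($h = \left(-1\right) 200 = -200$)
$\sqrt{h + f{\left(p{\left(0,8 \right)} \right)}} = \sqrt{-200 + 122 \left(\frac{1}{7} + \frac{1}{7} \cdot 0\right)} = \sqrt{-200 + 122 \left(\frac{1}{7} + 0\right)} = \sqrt{-200 + 122 \cdot \frac{1}{7}} = \sqrt{-200 + \frac{122}{7}} = \sqrt{- \frac{1278}{7}} = \frac{3 i \sqrt{994}}{7}$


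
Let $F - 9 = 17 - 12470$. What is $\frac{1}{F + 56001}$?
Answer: $\frac{1}{43557} \approx 2.2958 \cdot 10^{-5}$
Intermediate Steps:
$F = -12444$ ($F = 9 + \left(17 - 12470\right) = 9 - 12453 = -12444$)
$\frac{1}{F + 56001} = \frac{1}{-12444 + 56001} = \frac{1}{43557}$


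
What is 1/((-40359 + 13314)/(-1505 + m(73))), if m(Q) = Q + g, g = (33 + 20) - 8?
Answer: 1387/27045 ≈ 0.051285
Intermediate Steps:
g = 45 (g = 53 - 8 = 45)
m(Q) = 45 + Q (m(Q) = Q + 45 = 45 + Q)
1/((-40359 + 13314)/(-1505 + m(73))) = 1/((-40359 + 13314)/(-1505 + (45 + 73))) = 1/(-27045/(-1505 + 118)) = 1/(-27045/(-1387)) = 1/(-27045*(-1/1387)) = 1/(27045/1387) = 1387/27045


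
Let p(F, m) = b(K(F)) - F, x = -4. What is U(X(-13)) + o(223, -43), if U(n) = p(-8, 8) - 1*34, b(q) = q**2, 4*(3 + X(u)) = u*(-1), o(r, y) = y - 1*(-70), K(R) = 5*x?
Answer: 401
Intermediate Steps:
K(R) = -20 (K(R) = 5*(-4) = -20)
o(r, y) = 70 + y (o(r, y) = y + 70 = 70 + y)
X(u) = -3 - u/4 (X(u) = -3 + (u*(-1))/4 = -3 + (-u)/4 = -3 - u/4)
p(F, m) = 400 - F (p(F, m) = (-20)**2 - F = 400 - F)
U(n) = 374 (U(n) = (400 - 1*(-8)) - 1*34 = (400 + 8) - 34 = 408 - 34 = 374)
U(X(-13)) + o(223, -43) = 374 + (70 - 43) = 374 + 27 = 401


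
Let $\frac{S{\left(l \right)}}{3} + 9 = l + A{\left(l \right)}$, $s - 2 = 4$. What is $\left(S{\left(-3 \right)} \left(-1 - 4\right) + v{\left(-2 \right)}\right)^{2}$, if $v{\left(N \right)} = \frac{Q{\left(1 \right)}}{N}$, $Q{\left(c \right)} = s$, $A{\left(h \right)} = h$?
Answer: $49284$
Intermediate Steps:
$s = 6$ ($s = 2 + 4 = 6$)
$S{\left(l \right)} = -27 + 6 l$ ($S{\left(l \right)} = -27 + 3 \left(l + l\right) = -27 + 3 \cdot 2 l = -27 + 6 l$)
$Q{\left(c \right)} = 6$
$v{\left(N \right)} = \frac{6}{N}$
$\left(S{\left(-3 \right)} \left(-1 - 4\right) + v{\left(-2 \right)}\right)^{2} = \left(\left(-27 + 6 \left(-3\right)\right) \left(-1 - 4\right) + \frac{6}{-2}\right)^{2} = \left(\left(-27 - 18\right) \left(-5\right) + 6 \left(- \frac{1}{2}\right)\right)^{2} = \left(\left(-45\right) \left(-5\right) - 3\right)^{2} = \left(225 - 3\right)^{2} = 222^{2} = 49284$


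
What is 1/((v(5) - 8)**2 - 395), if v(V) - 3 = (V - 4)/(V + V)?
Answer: -100/37099 ≈ -0.0026955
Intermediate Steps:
v(V) = 3 + (-4 + V)/(2*V) (v(V) = 3 + (V - 4)/(V + V) = 3 + (-4 + V)/((2*V)) = 3 + (-4 + V)*(1/(2*V)) = 3 + (-4 + V)/(2*V))
1/((v(5) - 8)**2 - 395) = 1/(((7/2 - 2/5) - 8)**2 - 395) = 1/((31/10 - 8)**2 - 395) = 1/((-49/10)**2 - 395) = 1/(2401/100 - 395) = 1/(-37099/100) = -100/37099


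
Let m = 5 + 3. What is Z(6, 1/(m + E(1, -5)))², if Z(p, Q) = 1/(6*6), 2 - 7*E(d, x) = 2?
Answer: 1/1296 ≈ 0.00077160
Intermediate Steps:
E(d, x) = 0 (E(d, x) = 2/7 - ⅐*2 = 2/7 - 2/7 = 0)
m = 8
Z(p, Q) = 1/36
Z(6, 1/(m + E(1, -5)))² = (1/36)² = 1/1296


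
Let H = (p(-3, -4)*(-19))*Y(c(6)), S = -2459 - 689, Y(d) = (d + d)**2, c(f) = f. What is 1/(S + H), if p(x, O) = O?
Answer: 1/7796 ≈ 0.00012827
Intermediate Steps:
Y(d) = 4*d**2 (Y(d) = (2*d)**2 = 4*d**2)
S = -3148
H = 10944 (H = (-4*(-19))*(4*6**2) = 76*(4*36) = 76*144 = 10944)
1/(S + H) = 1/(-3148 + 10944) = 1/7796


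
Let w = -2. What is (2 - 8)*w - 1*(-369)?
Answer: 381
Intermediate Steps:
(2 - 8)*w - 1*(-369) = (2 - 8)*(-2) - 1*(-369) = -6*(-2) + 369 = 12 + 369 = 381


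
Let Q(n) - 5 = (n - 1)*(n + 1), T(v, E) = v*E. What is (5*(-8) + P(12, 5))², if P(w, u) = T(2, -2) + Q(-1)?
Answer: 1521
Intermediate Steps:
T(v, E) = E*v
Q(n) = 5 + (1 + n)*(-1 + n) (Q(n) = 5 + (n - 1)*(n + 1) = 5 + (-1 + n)*(1 + n) = 5 + (1 + n)*(-1 + n))
P(w, u) = 1 (P(w, u) = -2*2 + (4 + (-1)²) = -4 + (4 + 1) = -4 + 5 = 1)
(5*(-8) + P(12, 5))² = (5*(-8) + 1)² = (-40 + 1)² = (-39)² = 1521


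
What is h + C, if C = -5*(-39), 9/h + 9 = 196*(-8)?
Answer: 307506/1577 ≈ 194.99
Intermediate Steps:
h = -9/1577 (h = 9/(-9 + 196*(-8)) = 9/(-9 - 1568) = 9/(-1577) = 9*(-1/1577) = -9/1577 ≈ -0.0057070)
C = 195
h + C = -9/1577 + 195 = 307506/1577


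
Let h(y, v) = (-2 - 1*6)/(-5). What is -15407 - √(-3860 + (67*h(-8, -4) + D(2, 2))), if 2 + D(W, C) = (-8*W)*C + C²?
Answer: -15407 - 7*I*√1930/5 ≈ -15407.0 - 61.504*I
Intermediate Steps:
D(W, C) = -2 + C² - 8*C*W (D(W, C) = -2 + ((-8*W)*C + C²) = -2 + (-8*C*W + C²) = -2 + (C² - 8*C*W) = -2 + C² - 8*C*W)
h(y, v) = 8/5 (h(y, v) = (-2 - 6)*(-⅕) = -8*(-⅕) = 8/5)
-15407 - √(-3860 + (67*h(-8, -4) + D(2, 2))) = -15407 - √(-3860 + (67*(8/5) + (-2 + 2² - 8*2*2))) = -15407 - √(-3860 + (536/5 + (-2 + 4 - 32))) = -15407 - √(-3860 + (536/5 - 30)) = -15407 - √(-3860 + 386/5) = -15407 - √(-18914/5) = -15407 - 7*I*√1930/5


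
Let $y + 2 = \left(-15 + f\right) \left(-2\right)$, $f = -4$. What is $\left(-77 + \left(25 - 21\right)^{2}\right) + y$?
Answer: $-25$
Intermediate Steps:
$y = 36$ ($y = -2 + \left(-15 - 4\right) \left(-2\right) = -2 - -38 = -2 + 38 = 36$)
$\left(-77 + \left(25 - 21\right)^{2}\right) + y = \left(-77 + \left(25 - 21\right)^{2}\right) + 36 = \left(-77 + 4^{2}\right) + 36 = \left(-77 + 16\right) + 36 = -61 + 36 = -25$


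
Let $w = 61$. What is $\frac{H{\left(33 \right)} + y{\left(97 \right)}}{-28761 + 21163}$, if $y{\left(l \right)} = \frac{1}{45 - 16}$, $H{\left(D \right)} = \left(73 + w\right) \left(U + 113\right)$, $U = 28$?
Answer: $- \frac{547927}{220342} \approx -2.4867$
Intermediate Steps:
$H{\left(D \right)} = 18894$ ($H{\left(D \right)} = \left(73 + 61\right) \left(28 + 113\right) = 134 \cdot 141 = 18894$)
$y{\left(l \right)} = \frac{1}{29}$
$\frac{H{\left(33 \right)} + y{\left(97 \right)}}{-28761 + 21163} = \frac{18894 + \frac{1}{29}}{-28761 + 21163} = \frac{547927}{29 \left(-7598\right)} = \frac{547927}{29} \left(- \frac{1}{7598}\right) = - \frac{547927}{220342}$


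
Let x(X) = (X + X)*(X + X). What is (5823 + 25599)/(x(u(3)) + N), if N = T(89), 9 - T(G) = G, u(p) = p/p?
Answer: -15711/38 ≈ -413.45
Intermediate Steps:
u(p) = 1
T(G) = 9 - G
x(X) = 4*X**2 (x(X) = (2*X)*(2*X) = 4*X**2)
N = -80 (N = 9 - 1*89 = 9 - 89 = -80)
(5823 + 25599)/(x(u(3)) + N) = (5823 + 25599)/(4*1**2 - 80) = 31422/(4*1 - 80) = 31422/(4 - 80) = 31422/(-76) = 31422*(-1/76) = -15711/38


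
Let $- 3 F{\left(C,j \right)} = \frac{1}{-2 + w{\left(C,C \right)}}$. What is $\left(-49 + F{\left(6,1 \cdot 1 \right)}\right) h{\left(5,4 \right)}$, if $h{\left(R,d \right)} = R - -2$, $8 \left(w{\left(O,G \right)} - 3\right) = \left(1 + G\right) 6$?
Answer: $- \frac{25753}{75} \approx -343.37$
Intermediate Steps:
$w{\left(O,G \right)} = \frac{15}{4} + \frac{3 G}{4}$ ($w{\left(O,G \right)} = 3 + \frac{\left(1 + G\right) 6}{8} = 3 + \frac{6 + 6 G}{8} = 3 + \left(\frac{3}{4} + \frac{3 G}{4}\right) = \frac{15}{4} + \frac{3 G}{4}$)
$F{\left(C,j \right)} = - \frac{1}{3 \left(\frac{7}{4} + \frac{3 C}{4}\right)}$ ($F{\left(C,j \right)} = - \frac{1}{3 \left(-2 + \left(\frac{15}{4} + \frac{3 C}{4}\right)\right)} = - \frac{1}{3 \left(\frac{7}{4} + \frac{3 C}{4}\right)}$)
$h{\left(R,d \right)} = 2 + R$ ($h{\left(R,d \right)} = R + 2 = 2 + R$)
$\left(-49 + F{\left(6,1 \cdot 1 \right)}\right) h{\left(5,4 \right)} = \left(-49 - \frac{4}{21 + 9 \cdot 6}\right) \left(2 + 5\right) = \left(-49 - \frac{4}{21 + 54}\right) 7 = \left(-49 - \frac{4}{75}\right) 7 = \left(- \frac{3679}{75}\right) 7 = - \frac{25753}{75}$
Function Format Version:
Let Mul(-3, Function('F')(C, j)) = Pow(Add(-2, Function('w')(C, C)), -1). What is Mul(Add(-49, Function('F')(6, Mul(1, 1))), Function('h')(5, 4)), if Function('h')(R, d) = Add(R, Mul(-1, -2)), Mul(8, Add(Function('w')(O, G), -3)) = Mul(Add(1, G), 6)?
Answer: Rational(-25753, 75) ≈ -343.37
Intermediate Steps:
Function('w')(O, G) = Add(Rational(15, 4), Mul(Rational(3, 4), G)) (Function('w')(O, G) = Add(3, Mul(Rational(1, 8), Mul(Add(1, G), 6))) = Add(3, Mul(Rational(1, 8), Add(6, Mul(6, G)))) = Add(3, Add(Rational(3, 4), Mul(Rational(3, 4), G))) = Add(Rational(15, 4), Mul(Rational(3, 4), G)))
Function('F')(C, j) = Mul(Rational(-1, 3), Pow(Add(Rational(7, 4), Mul(Rational(3, 4), C)), -1)) (Function('F')(C, j) = Mul(Rational(-1, 3), Pow(Add(-2, Add(Rational(15, 4), Mul(Rational(3, 4), C))), -1)) = Mul(Rational(-1, 3), Pow(Add(Rational(7, 4), Mul(Rational(3, 4), C)), -1)))
Function('h')(R, d) = Add(2, R) (Function('h')(R, d) = Add(R, 2) = Add(2, R))
Mul(Add(-49, Function('F')(6, Mul(1, 1))), Function('h')(5, 4)) = Mul(Add(-49, Mul(-4, Pow(Add(21, Mul(9, 6)), -1))), Add(2, 5)) = Mul(Add(-49, Mul(-4, Pow(Add(21, 54), -1))), 7) = Mul(Add(-49, Mul(-4, Pow(75, -1))), 7) = Mul(Add(-49, Mul(-4, Rational(1, 75))), 7) = Mul(Add(-49, Rational(-4, 75)), 7) = Mul(Rational(-3679, 75), 7) = Rational(-25753, 75)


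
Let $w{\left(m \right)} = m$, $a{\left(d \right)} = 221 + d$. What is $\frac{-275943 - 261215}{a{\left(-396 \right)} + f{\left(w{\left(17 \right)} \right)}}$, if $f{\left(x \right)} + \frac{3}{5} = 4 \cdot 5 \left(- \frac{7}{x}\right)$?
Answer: $\frac{22829215}{7813} \approx 2922.0$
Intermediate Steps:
$f{\left(x \right)} = - \frac{3}{5} - \frac{140}{x}$ ($f{\left(x \right)} = - \frac{3}{5} + 4 \cdot 5 \left(- \frac{7}{x}\right) = - \frac{3}{5} + 20 \left(- \frac{7}{x}\right) = - \frac{3}{5} - \frac{140}{x}$)
$\frac{-275943 - 261215}{a{\left(-396 \right)} + f{\left(w{\left(17 \right)} \right)}} = \frac{-275943 - 261215}{\left(221 - 396\right) - \left(\frac{3}{5} + \frac{140}{17}\right)} = - \frac{537158}{-175 - \frac{751}{85}} = - \frac{537158}{- \frac{15626}{85}} = \left(-537158\right) \left(- \frac{85}{15626}\right) = \frac{22829215}{7813}$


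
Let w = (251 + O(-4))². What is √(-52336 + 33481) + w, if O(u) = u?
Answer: 61009 + 3*I*√2095 ≈ 61009.0 + 137.31*I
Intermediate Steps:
w = 61009 (w = (251 - 4)² = 247² = 61009)
√(-52336 + 33481) + w = √(-52336 + 33481) + 61009 = √(-18855) + 61009 = 3*I*√2095 + 61009 = 61009 + 3*I*√2095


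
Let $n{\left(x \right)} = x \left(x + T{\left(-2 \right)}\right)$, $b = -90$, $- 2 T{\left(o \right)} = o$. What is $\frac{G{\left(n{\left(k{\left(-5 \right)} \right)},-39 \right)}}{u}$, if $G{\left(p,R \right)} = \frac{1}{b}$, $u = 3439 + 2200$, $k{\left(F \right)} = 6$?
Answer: $- \frac{1}{507510} \approx -1.9704 \cdot 10^{-6}$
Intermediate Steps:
$T{\left(o \right)} = - \frac{o}{2}$
$u = 5639$
$n{\left(x \right)} = x \left(1 + x\right)$ ($n{\left(x \right)} = x \left(x - -1\right) = x \left(x + 1\right) = x \left(1 + x\right)$)
$G{\left(p,R \right)} = - \frac{1}{90}$ ($G{\left(p,R \right)} = \frac{1}{-90} = - \frac{1}{90}$)
$\frac{G{\left(n{\left(k{\left(-5 \right)} \right)},-39 \right)}}{u} = - \frac{1}{90 \cdot 5639} = \left(- \frac{1}{90}\right) \frac{1}{5639} = - \frac{1}{507510}$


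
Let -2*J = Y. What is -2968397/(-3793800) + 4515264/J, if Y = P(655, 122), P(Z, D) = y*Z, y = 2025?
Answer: -14974226941/2484939000 ≈ -6.0260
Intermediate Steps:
P(Z, D) = 2025*Z
Y = 1326375 (Y = 2025*655 = 1326375)
J = -1326375/2 (J = -½*1326375 = -1326375/2 ≈ -6.6319e+5)
-2968397/(-3793800) + 4515264/J = -2968397/(-3793800) + 4515264/(-1326375/2) = -2968397*(-1/3793800) + 4515264*(-2/1326375) = 2968397/3793800 - 111488/16375 = -14974226941/2484939000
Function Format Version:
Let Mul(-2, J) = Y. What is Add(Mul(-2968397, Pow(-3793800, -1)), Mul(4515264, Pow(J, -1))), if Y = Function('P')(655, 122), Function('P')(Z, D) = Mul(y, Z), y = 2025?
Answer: Rational(-14974226941, 2484939000) ≈ -6.0260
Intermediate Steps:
Function('P')(Z, D) = Mul(2025, Z)
Y = 1326375 (Y = Mul(2025, 655) = 1326375)
J = Rational(-1326375, 2) (J = Mul(Rational(-1, 2), 1326375) = Rational(-1326375, 2) ≈ -6.6319e+5)
Add(Mul(-2968397, Pow(-3793800, -1)), Mul(4515264, Pow(J, -1))) = Add(Mul(-2968397, Pow(-3793800, -1)), Mul(4515264, Pow(Rational(-1326375, 2), -1))) = Add(Mul(-2968397, Rational(-1, 3793800)), Mul(4515264, Rational(-2, 1326375))) = Add(Rational(2968397, 3793800), Rational(-111488, 16375)) = Rational(-14974226941, 2484939000)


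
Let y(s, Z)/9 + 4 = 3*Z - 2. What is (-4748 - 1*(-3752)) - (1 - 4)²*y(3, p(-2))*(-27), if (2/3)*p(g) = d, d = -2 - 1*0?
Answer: -33801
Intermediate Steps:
d = -2 (d = -2 + 0 = -2)
p(g) = -3 (p(g) = (3/2)*(-2) = -3)
y(s, Z) = -54 + 27*Z (y(s, Z) = -36 + 9*(3*Z - 2) = -36 + 9*(-2 + 3*Z) = -36 + (-18 + 27*Z) = -54 + 27*Z)
(-4748 - 1*(-3752)) - (1 - 4)²*y(3, p(-2))*(-27) = (-4748 - 1*(-3752)) - (1 - 4)²*(-54 + 27*(-3))*(-27) = (-4748 + 3752) - (-3)²*(-54 - 81)*(-27) = -996 - 9*(-135)*(-27) = -996 - (-1215)*(-27) = -996 - 1*32805 = -996 - 32805 = -33801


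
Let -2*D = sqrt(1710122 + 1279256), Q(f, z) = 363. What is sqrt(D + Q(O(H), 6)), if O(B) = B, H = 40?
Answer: sqrt(1452 - 2*sqrt(2989378))/2 ≈ 22.394*I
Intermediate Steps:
D = -sqrt(2989378)/2 (D = -sqrt(1710122 + 1279256)/2 = -sqrt(2989378)/2 ≈ -864.49)
sqrt(D + Q(O(H), 6)) = sqrt(-sqrt(2989378)/2 + 363) = sqrt(363 - sqrt(2989378)/2)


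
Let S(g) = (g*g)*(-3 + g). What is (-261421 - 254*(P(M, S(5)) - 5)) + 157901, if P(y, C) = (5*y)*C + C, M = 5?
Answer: -432450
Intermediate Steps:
S(g) = g²*(-3 + g)
P(y, C) = C + 5*C*y (P(y, C) = 5*C*y + C = C + 5*C*y)
(-261421 - 254*(P(M, S(5)) - 5)) + 157901 = (-261421 - 254*((5²*(-3 + 5))*(1 + 5*5) - 5)) + 157901 = (-261421 - 254*((25*2)*(1 + 25) - 5)) + 157901 = (-261421 - 254*(50*26 - 5)) + 157901 = (-261421 - 254*(1300 - 5)) + 157901 = (-261421 - 254*1295) + 157901 = (-261421 - 328930) + 157901 = -590351 + 157901 = -432450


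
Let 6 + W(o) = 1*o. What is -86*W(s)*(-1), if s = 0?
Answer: -516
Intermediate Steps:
W(o) = -6 + o (W(o) = -6 + 1*o = -6 + o)
-86*W(s)*(-1) = -86*(-6 + 0)*(-1) = -86*(-6)*(-1) = 516*(-1) = -516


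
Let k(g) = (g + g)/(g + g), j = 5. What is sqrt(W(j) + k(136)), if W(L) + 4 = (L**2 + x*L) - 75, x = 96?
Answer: sqrt(427) ≈ 20.664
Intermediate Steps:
W(L) = -79 + L**2 + 96*L (W(L) = -4 + ((L**2 + 96*L) - 75) = -4 + (-75 + L**2 + 96*L) = -79 + L**2 + 96*L)
k(g) = 1 (k(g) = (2*g)/((2*g)) = (2*g)*(1/(2*g)) = 1)
sqrt(W(j) + k(136)) = sqrt((-79 + 5**2 + 96*5) + 1) = sqrt((-79 + 25 + 480) + 1) = sqrt(426 + 1) = sqrt(427)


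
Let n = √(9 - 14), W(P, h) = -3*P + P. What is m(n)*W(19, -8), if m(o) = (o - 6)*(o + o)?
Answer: 380 + 456*I*√5 ≈ 380.0 + 1019.6*I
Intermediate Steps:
W(P, h) = -2*P
n = I*√5 (n = √(-5) = I*√5 ≈ 2.2361*I)
m(o) = 2*o*(-6 + o) (m(o) = (-6 + o)*(2*o) = 2*o*(-6 + o))
m(n)*W(19, -8) = (2*(I*√5)*(-6 + I*√5))*(-2*19) = (2*I*√5*(-6 + I*√5))*(-38) = -76*I*√5*(-6 + I*√5)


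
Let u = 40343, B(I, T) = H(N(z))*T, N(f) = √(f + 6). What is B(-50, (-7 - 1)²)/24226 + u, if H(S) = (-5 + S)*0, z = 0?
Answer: 40343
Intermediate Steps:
N(f) = √(6 + f)
H(S) = 0
B(I, T) = 0 (B(I, T) = 0*T = 0)
B(-50, (-7 - 1)²)/24226 + u = 0/24226 + 40343 = 0*(1/24226) + 40343 = 0 + 40343 = 40343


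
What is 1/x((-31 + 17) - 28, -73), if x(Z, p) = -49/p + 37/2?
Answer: 146/2799 ≈ 0.052161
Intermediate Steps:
x(Z, p) = 37/2 - 49/p (x(Z, p) = -49/p + 37*(½) = -49/p + 37/2 = 37/2 - 49/p)
1/x((-31 + 17) - 28, -73) = 1/(37/2 - 49/(-73)) = 1/(37/2 - 49*(-1/73)) = 1/(37/2 + 49/73) = 1/(2799/146) = 146/2799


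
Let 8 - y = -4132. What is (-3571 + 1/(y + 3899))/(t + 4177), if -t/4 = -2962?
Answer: -28707268/128824975 ≈ -0.22284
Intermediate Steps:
y = 4140 (y = 8 - 1*(-4132) = 8 + 4132 = 4140)
t = 11848 (t = -4*(-2962) = 11848)
(-3571 + 1/(y + 3899))/(t + 4177) = (-3571 + 1/(4140 + 3899))/(11848 + 4177) = (-3571 + 1/8039)/16025 = (-3571 + 1/8039)*(1/16025) = -28707268/8039*1/16025 = -28707268/128824975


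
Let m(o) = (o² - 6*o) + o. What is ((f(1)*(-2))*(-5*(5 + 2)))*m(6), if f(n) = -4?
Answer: -1680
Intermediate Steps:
m(o) = o² - 5*o
((f(1)*(-2))*(-5*(5 + 2)))*m(6) = ((-4*(-2))*(-5*(5 + 2)))*(6*(-5 + 6)) = (8*(-5*7))*(6*1) = (8*(-35))*6 = -280*6 = -1680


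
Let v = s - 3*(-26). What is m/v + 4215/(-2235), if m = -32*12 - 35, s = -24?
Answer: -77605/8046 ≈ -9.6452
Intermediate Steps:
v = 54 (v = -24 - 3*(-26) = -24 + 78 = 54)
m = -419 (m = -384 - 35 = -419)
m/v + 4215/(-2235) = -419/54 + 4215/(-2235) = -419*1/54 + 4215*(-1/2235) = -419/54 - 281/149 = -77605/8046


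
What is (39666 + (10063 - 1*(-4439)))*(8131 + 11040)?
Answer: 1038454728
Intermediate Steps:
(39666 + (10063 - 1*(-4439)))*(8131 + 11040) = (39666 + (10063 + 4439))*19171 = (39666 + 14502)*19171 = 54168*19171 = 1038454728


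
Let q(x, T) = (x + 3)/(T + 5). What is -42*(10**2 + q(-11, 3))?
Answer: -4158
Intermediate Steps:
q(x, T) = (3 + x)/(5 + T)
-42*(10**2 + q(-11, 3)) = -42*(10**2 + (3 - 11)/(5 + 3)) = -42*(100 - 8/8) = -42*(100 + (1/8)*(-8)) = -42*(100 - 1) = -42*99 = -4158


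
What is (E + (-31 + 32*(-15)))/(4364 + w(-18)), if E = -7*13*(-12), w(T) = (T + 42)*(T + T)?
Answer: 83/500 ≈ 0.16600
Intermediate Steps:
w(T) = 2*T*(42 + T) (w(T) = (42 + T)*(2*T) = 2*T*(42 + T))
E = 1092 (E = -91*(-12) = 1092)
(E + (-31 + 32*(-15)))/(4364 + w(-18)) = (1092 + (-31 + 32*(-15)))/(4364 + 2*(-18)*(42 - 18)) = (1092 + (-31 - 480))/(4364 + 2*(-18)*24) = (1092 - 511)/(4364 - 864) = 581/3500 = 581*(1/3500) = 83/500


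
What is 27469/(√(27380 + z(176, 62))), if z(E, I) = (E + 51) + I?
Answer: 27469*√27669/27669 ≈ 165.14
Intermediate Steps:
z(E, I) = 51 + E + I (z(E, I) = (51 + E) + I = 51 + E + I)
27469/(√(27380 + z(176, 62))) = 27469/(√(27380 + (51 + 176 + 62))) = 27469/(√(27380 + 289)) = 27469/(√27669) = 27469*(√27669/27669) = 27469*√27669/27669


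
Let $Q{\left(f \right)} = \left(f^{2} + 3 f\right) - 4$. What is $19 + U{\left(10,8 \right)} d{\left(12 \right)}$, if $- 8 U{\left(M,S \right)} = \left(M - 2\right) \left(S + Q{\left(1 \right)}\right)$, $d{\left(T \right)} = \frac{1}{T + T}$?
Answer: $\frac{56}{3} \approx 18.667$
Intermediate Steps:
$d{\left(T \right)} = \frac{1}{2 T}$
$Q{\left(f \right)} = -4 + f^{2} + 3 f$
$U{\left(M,S \right)} = - \frac{S \left(-2 + M\right)}{8}$ ($U{\left(M,S \right)} = - \frac{\left(M - 2\right) \left(S + \left(-4 + 1^{2} + 3 \cdot 1\right)\right)}{8} = - \frac{\left(-2 + M\right) \left(S + \left(-4 + 1 + 3\right)\right)}{8} = - \frac{\left(-2 + M\right) \left(S + 0\right)}{8} = - \frac{\left(-2 + M\right) S}{8} = - \frac{S \left(-2 + M\right)}{8}$)
$19 + U{\left(10,8 \right)} d{\left(12 \right)} = 19 + \frac{1}{8} \cdot 8 \left(2 - 10\right) \frac{1}{2 \cdot 12} = 19 + \frac{1}{8} \cdot 8 \left(2 - 10\right) \frac{1}{2} \cdot \frac{1}{12} = 19 + \frac{1}{8} \cdot 8 \left(-8\right) \frac{1}{24} = 19 - \frac{1}{3} = \frac{56}{3}$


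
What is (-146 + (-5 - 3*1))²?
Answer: 23716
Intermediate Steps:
(-146 + (-5 - 3*1))² = (-146 + (-5 - 3))² = (-146 - 8)² = (-154)² = 23716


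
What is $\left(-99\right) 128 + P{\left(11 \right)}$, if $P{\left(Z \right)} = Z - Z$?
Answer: $-12672$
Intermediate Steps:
$P{\left(Z \right)} = 0$
$\left(-99\right) 128 + P{\left(11 \right)} = \left(-99\right) 128 + 0 = -12672 + 0 = -12672$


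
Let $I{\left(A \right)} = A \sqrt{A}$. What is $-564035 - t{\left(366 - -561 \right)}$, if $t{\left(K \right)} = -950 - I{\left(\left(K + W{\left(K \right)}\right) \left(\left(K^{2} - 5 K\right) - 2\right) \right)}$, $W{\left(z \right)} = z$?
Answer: $-563085 + 9507593808 \sqrt{44016638} \approx 6.3078 \cdot 10^{13}$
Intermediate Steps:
$I{\left(A \right)} = A^{\frac{3}{2}}$
$t{\left(K \right)} = -950 - 2 \sqrt{2} \left(K \left(-2 + K^{2} - 5 K\right)\right)^{\frac{3}{2}}$ ($t{\left(K \right)} = -950 - \left(\left(K + K\right) \left(\left(K^{2} - 5 K\right) - 2\right)\right)^{\frac{3}{2}} = -950 - \left(2 K \left(-2 + K^{2} - 5 K\right)\right)^{\frac{3}{2}} = -950 - 2 \sqrt{2} \left(K \left(-2 + K^{2} - 5 K\right)\right)^{\frac{3}{2}}$)
$-564035 - t{\left(366 - -561 \right)} = -564035 - \left(-950 - 2 \sqrt{2} \left(- \left(366 - -561\right) \left(2 - \left(366 - -561\right)^{2} + 5 \left(366 - -561\right)\right)\right)^{\frac{3}{2}}\right) = -564035 - \left(-950 - 2 \sqrt{2} \left(- \left(366 + 561\right) \left(2 - \left(366 + 561\right)^{2} + 5 \left(366 + 561\right)\right)\right)^{\frac{3}{2}}\right) = -564035 - \left(-950 - 2 \sqrt{2} \left(\left(-1\right) 927 \left(2 - 927^{2} + 5 \cdot 927\right)\right)^{\frac{3}{2}}\right) = -564035 - \left(-950 - 2 \sqrt{2} \left(\left(-1\right) 927 \left(2 - 859329 + 4635\right)\right)^{\frac{3}{2}}\right) = -564035 - \left(-950 - 2 \sqrt{2} \left(\left(-1\right) 927 \left(-854692\right)\right)^{\frac{3}{2}}\right) = -564035 - \left(-950 - 2 \sqrt{2} \cdot 792299484^{\frac{3}{2}}\right) = -564035 - \left(-950 - 2 \sqrt{2} \cdot 4753796904 \sqrt{22008319}\right) = -564035 - \left(-950 - 9507593808 \sqrt{44016638}\right) = -564035 + \left(950 + 9507593808 \sqrt{44016638}\right) = -563085 + 9507593808 \sqrt{44016638}$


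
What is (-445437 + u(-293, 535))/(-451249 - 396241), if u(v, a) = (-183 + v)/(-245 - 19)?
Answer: 29398723/55934340 ≈ 0.52559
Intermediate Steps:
u(v, a) = 61/88 - v/264 (u(v, a) = (-183 + v)/(-264) = (-183 + v)*(-1/264) = 61/88 - v/264)
(-445437 + u(-293, 535))/(-451249 - 396241) = (-445437 + (61/88 - 1/264*(-293)))/(-451249 - 396241) = (-445437 + (61/88 + 293/264))/(-847490) = (-445437 + 119/66)*(-1/847490) = -29398723/66*(-1/847490) = 29398723/55934340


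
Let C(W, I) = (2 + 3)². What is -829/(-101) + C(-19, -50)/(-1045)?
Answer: 172756/21109 ≈ 8.1840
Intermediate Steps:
C(W, I) = 25 (C(W, I) = 5² = 25)
-829/(-101) + C(-19, -50)/(-1045) = -829/(-101) + 25/(-1045) = -829*(-1/101) + 25*(-1/1045) = 829/101 - 5/209 = 172756/21109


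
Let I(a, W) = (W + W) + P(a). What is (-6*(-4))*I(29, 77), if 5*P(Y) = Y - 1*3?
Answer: 19104/5 ≈ 3820.8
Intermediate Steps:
P(Y) = -⅗ + Y/5 (P(Y) = (Y - 1*3)/5 = (Y - 3)/5 = (-3 + Y)/5 = -⅗ + Y/5)
I(a, W) = -⅗ + 2*W + a/5 (I(a, W) = (W + W) + (-⅗ + a/5) = 2*W + (-⅗ + a/5) = -⅗ + 2*W + a/5)
(-6*(-4))*I(29, 77) = (-6*(-4))*(-⅗ + 2*77 + (⅕)*29) = 24*(-⅗ + 154 + 29/5) = 24*(796/5) = 19104/5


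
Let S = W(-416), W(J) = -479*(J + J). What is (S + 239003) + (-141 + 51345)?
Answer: 688735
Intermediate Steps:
W(J) = -958*J
S = 398528 (S = -958*(-416) = 398528)
(S + 239003) + (-141 + 51345) = (398528 + 239003) + (-141 + 51345) = 637531 + 51204 = 688735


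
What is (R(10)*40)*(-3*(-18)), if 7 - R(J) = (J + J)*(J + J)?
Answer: -848880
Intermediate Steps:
R(J) = 7 - 4*J² (R(J) = 7 - (J + J)*(J + J) = 7 - 2*J*2*J = 7 - 4*J²)
(R(10)*40)*(-3*(-18)) = ((7 - 4*10²)*40)*(-3*(-18)) = ((7 - 4*100)*40)*54 = ((7 - 400)*40)*54 = -393*40*54 = -15720*54 = -848880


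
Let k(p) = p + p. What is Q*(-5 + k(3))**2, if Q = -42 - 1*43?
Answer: -85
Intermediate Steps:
k(p) = 2*p
Q = -85 (Q = -42 - 43 = -85)
Q*(-5 + k(3))**2 = -85*(-5 + 2*3)**2 = -85*(-5 + 6)**2 = -85*1**2 = -85*1 = -85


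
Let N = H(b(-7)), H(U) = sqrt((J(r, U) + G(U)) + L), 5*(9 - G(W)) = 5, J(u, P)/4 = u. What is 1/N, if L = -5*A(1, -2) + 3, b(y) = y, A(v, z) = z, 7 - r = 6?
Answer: 1/5 ≈ 0.20000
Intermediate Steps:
r = 1 (r = 7 - 1*6 = 7 - 6 = 1)
J(u, P) = 4*u
G(W) = 8 (G(W) = 9 - 1/5*5 = 9 - 1 = 8)
L = 13 (L = -5*(-2) + 3 = 10 + 3 = 13)
H(U) = 5 (H(U) = sqrt((4*1 + 8) + 13) = sqrt((4 + 8) + 13) = sqrt(12 + 13) = sqrt(25) = 5)
N = 5
1/N = 1/5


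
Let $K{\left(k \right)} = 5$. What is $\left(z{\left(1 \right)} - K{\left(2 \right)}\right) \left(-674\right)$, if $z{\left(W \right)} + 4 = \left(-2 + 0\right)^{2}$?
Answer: $3370$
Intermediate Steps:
$z{\left(W \right)} = 0$ ($z{\left(W \right)} = -4 + \left(-2 + 0\right)^{2} = -4 + \left(-2\right)^{2} = -4 + 4 = 0$)
$\left(z{\left(1 \right)} - K{\left(2 \right)}\right) \left(-674\right) = \left(0 - 5\right) \left(-674\right) = \left(-5\right) \left(-674\right) = 3370$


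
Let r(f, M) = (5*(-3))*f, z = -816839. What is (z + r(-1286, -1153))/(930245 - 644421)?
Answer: -797549/285824 ≈ -2.7904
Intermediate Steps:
r(f, M) = -15*f
(z + r(-1286, -1153))/(930245 - 644421) = (-816839 - 15*(-1286))/(930245 - 644421) = (-816839 + 19290)/285824 = -797549*1/285824 = -797549/285824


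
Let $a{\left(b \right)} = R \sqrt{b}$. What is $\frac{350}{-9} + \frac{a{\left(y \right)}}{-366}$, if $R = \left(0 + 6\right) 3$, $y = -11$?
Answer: $- \frac{350}{9} - \frac{3 i \sqrt{11}}{61} \approx -38.889 - 0.16311 i$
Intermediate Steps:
$R = 18$ ($R = 6 \cdot 3 = 18$)
$a{\left(b \right)} = 18 \sqrt{b}$
$\frac{350}{-9} + \frac{a{\left(y \right)}}{-366} = \frac{350}{-9} + \frac{18 \sqrt{-11}}{-366} = 350 \left(- \frac{1}{9}\right) + 18 i \sqrt{11} \left(- \frac{1}{366}\right) = - \frac{350}{9} + 18 i \sqrt{11} \left(- \frac{1}{366}\right) = - \frac{350}{9} - \frac{3 i \sqrt{11}}{61}$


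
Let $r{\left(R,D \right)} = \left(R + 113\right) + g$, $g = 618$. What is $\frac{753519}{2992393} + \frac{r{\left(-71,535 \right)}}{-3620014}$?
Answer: $\frac{1362887174943}{5416252276751} \approx 0.25163$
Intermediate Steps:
$r{\left(R,D \right)} = 731 + R$ ($r{\left(R,D \right)} = \left(R + 113\right) + 618 = \left(113 + R\right) + 618 = 731 + R$)
$\frac{753519}{2992393} + \frac{r{\left(-71,535 \right)}}{-3620014} = \frac{753519}{2992393} + \frac{731 - 71}{-3620014} = 753519 \cdot \frac{1}{2992393} + 660 \left(- \frac{1}{3620014}\right) = \frac{753519}{2992393} - \frac{330}{1810007} = \frac{1362887174943}{5416252276751}$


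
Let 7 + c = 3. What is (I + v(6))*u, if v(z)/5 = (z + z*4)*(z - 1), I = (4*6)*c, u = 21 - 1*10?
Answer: 7194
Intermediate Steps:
c = -4 (c = -7 + 3 = -4)
u = 11 (u = 21 - 10 = 11)
I = -96 (I = (4*6)*(-4) = 24*(-4) = -96)
v(z) = 25*z*(-1 + z) (v(z) = 5*((z + z*4)*(z - 1)) = 5*((z + 4*z)*(-1 + z)) = 5*((5*z)*(-1 + z)) = 5*(5*z*(-1 + z)) = 25*z*(-1 + z))
(I + v(6))*u = (-96 + 25*6*(-1 + 6))*11 = (-96 + 25*6*5)*11 = (-96 + 750)*11 = 654*11 = 7194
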